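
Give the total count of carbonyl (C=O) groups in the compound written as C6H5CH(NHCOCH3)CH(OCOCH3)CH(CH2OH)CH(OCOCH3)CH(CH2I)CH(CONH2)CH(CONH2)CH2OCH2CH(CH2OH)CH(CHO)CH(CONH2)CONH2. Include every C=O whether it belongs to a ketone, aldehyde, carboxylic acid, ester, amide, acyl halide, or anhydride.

8

CH(NHCOCH3): amide, 1 C=O (running total 1).
CH(OCOCH3): ester, 1 C=O (running total 2).
CH(OCOCH3): ester, 1 C=O (running total 3).
CH(CONH2): amide, 1 C=O (running total 4).
CH(CONH2): amide, 1 C=O (running total 5).
CH(CHO): aldehyde, 1 C=O (running total 6).
CH(CONH2): amide, 1 C=O (running total 7).
CONH2: amide, 1 C=O (running total 8).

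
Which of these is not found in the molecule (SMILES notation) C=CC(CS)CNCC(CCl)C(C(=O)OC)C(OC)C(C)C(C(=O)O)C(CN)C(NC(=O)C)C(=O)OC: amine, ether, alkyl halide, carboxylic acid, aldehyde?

alkyl halide: present (CH(CH2Cl) — pendant –CH2X: halogen on sp³ carbon → alkyl halide).
amine: present (CH2NHCH2 — C–N–C with sp³ carbons and no adjacent C=O → amine (secondary)).
carboxylic acid: present (CH(COOH) — pendant –COOH: carbonyl C bonded to C and –OH → carboxylic acid).
ether: present (CH(OCH3) — pendant –OCH3: C–O–C with sp³ C, no adjacent C=O → ether).
aldehyde: absent. In CH(COOH), the carbonyl carbon bears –OH, not –H, so it is a carboxylic acid.

aldehyde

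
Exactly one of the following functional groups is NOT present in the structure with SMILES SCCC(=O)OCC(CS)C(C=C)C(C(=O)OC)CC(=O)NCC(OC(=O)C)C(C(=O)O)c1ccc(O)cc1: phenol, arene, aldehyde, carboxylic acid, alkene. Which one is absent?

aldehyde

phenol: present (C6H4OH — –OH attached directly to an aromatic ring → phenol (not alcohol); the ring itself is an arene).
alkene: present (CH(CH=CH2) — pendant –CH=CH2: C=C double bond → alkene).
carboxylic acid: present (CH(COOH) — pendant –COOH: carbonyl C bonded to C and –OH → carboxylic acid).
arene: present (C6H4OH — –OH attached directly to an aromatic ring → phenol (not alcohol); the ring itself is an arene).
aldehyde: absent. In CH(COOH), the carbonyl carbon bears –OH, not –H, so it is a carboxylic acid.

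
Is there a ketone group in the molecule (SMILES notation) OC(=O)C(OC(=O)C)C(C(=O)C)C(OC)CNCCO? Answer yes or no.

yes

Taking each segment in turn:
  HOOC: –COOH: carbonyl C bonded to –OH and C → carboxylic acid (the –OH is not a separate alcohol).
  CH(OCOCH3): pendant –OC(=O)CH3: an acyloxy group → ester.
  CH(COCH3): pendant –COCH3: carbonyl C bonded to two carbons → ketone.
  CH(OCH3): pendant –OCH3: C–O–C with sp³ C, no adjacent C=O → ether.
  CH2NHCH2: C–N–C with sp³ carbons and no adjacent C=O → amine (secondary).
  CH2OH: –OH on an sp³ carbon → alcohol.
The CH(COCH3) segment supplies the ketone: pendant –COCH3: carbonyl C bonded to two carbons → ketone.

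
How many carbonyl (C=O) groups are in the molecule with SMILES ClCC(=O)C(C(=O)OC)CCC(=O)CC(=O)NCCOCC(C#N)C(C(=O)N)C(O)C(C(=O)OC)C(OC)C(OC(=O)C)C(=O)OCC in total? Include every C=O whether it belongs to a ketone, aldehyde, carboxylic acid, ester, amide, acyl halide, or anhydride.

CO: ketone, 1 C=O (running total 1).
CH(COOCH3): ester, 1 C=O (running total 2).
CO: ketone, 1 C=O (running total 3).
CH2CONHCH2: amide, 1 C=O (running total 4).
CH(CONH2): amide, 1 C=O (running total 5).
CH(COOCH3): ester, 1 C=O (running total 6).
CH(OCOCH3): ester, 1 C=O (running total 7).
COOCH2CH3: ester, 1 C=O (running total 8).

8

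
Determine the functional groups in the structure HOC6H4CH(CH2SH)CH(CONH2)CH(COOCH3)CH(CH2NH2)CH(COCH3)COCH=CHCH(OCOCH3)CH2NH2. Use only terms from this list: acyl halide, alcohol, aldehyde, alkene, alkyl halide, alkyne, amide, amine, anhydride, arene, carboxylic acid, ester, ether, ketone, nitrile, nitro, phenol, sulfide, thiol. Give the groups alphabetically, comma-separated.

alkene, amide, amine, arene, ester, ketone, phenol, thiol

Taking each segment in turn:
  HOC6H4: –OH attached directly to an aromatic ring → phenol (not alcohol); the ring itself is an arene.
  CH(CH2SH): pendant –CH2SH → thiol.
  CH(CONH2): pendant –CONH2: carbonyl C bonded to C and N → amide.
  CH(COOCH3): pendant –COOCH3: carbonyl C bonded to C and –OCH3 → ester.
  CH(CH2NH2): pendant –CH2NH2: N on sp³ C, no adjacent C=O → amine.
  CH(COCH3): pendant –COCH3: carbonyl C bonded to two carbons → ketone.
  CO: –C(=O)– with carbon on both sides → ketone.
  CH=CH: C=C double bond → alkene.
  CH(OCOCH3): pendant –OC(=O)CH3: an acyloxy group → ester.
  CH2NH2: –NH2 on an sp³ carbon with no adjacent C=O → amine.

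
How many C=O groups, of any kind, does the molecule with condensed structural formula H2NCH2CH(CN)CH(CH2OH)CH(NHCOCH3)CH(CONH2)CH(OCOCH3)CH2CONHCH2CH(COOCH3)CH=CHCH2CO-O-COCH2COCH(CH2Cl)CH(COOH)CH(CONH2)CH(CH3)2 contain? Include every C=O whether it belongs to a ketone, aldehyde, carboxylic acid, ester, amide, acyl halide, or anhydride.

CH(NHCOCH3): amide, 1 C=O (running total 1).
CH(CONH2): amide, 1 C=O (running total 2).
CH(OCOCH3): ester, 1 C=O (running total 3).
CH2CONHCH2: amide, 1 C=O (running total 4).
CH(COOCH3): ester, 1 C=O (running total 5).
CH2CO-O-COCH2: anhydride, 2 C=O (running total 7).
CO: ketone, 1 C=O (running total 8).
CH(COOH): carboxylic acid, 1 C=O (running total 9).
CH(CONH2): amide, 1 C=O (running total 10).

10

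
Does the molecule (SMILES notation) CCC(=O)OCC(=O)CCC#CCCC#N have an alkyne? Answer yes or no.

yes

–C(=O)–O–C with C on the carbonyl side → ester.
–C(=O)– with carbon on both sides → ketone.
C≡C triple bond → alkyne.
–C≡N: carbon triple-bonded to nitrogen → nitrile.
The C≡C segment supplies the alkyne: C≡C triple bond → alkyne.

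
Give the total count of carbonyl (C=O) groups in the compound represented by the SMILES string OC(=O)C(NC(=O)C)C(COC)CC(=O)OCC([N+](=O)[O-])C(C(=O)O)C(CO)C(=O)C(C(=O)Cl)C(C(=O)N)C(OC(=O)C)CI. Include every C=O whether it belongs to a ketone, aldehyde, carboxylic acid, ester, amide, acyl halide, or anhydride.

HOOC: carboxylic acid, 1 C=O (running total 1).
CH(NHCOCH3): amide, 1 C=O (running total 2).
CH2COOCH2: ester, 1 C=O (running total 3).
CH(COOH): carboxylic acid, 1 C=O (running total 4).
CO: ketone, 1 C=O (running total 5).
CH(COCl): acyl halide, 1 C=O (running total 6).
CH(CONH2): amide, 1 C=O (running total 7).
CH(OCOCH3): ester, 1 C=O (running total 8).

8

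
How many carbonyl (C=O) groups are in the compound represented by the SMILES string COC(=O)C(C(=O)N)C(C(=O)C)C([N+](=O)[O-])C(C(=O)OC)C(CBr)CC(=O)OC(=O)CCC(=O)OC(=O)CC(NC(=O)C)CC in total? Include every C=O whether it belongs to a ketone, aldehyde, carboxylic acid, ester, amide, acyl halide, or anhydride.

CH3OOC: ester, 1 C=O (running total 1).
CH(CONH2): amide, 1 C=O (running total 2).
CH(COCH3): ketone, 1 C=O (running total 3).
CH(COOCH3): ester, 1 C=O (running total 4).
CH2CO-O-COCH2: anhydride, 2 C=O (running total 6).
CH2CO-O-COCH2: anhydride, 2 C=O (running total 8).
CH(NHCOCH3): amide, 1 C=O (running total 9).

9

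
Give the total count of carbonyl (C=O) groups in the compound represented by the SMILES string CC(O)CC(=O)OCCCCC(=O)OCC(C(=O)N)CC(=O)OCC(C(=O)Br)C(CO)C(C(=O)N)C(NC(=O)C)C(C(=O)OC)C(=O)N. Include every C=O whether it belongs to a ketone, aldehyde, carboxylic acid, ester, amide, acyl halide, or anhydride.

CH2COOCH2: ester, 1 C=O (running total 1).
CH2COOCH2: ester, 1 C=O (running total 2).
CH(CONH2): amide, 1 C=O (running total 3).
CH2COOCH2: ester, 1 C=O (running total 4).
CH(COBr): acyl halide, 1 C=O (running total 5).
CH(CONH2): amide, 1 C=O (running total 6).
CH(NHCOCH3): amide, 1 C=O (running total 7).
CH(COOCH3): ester, 1 C=O (running total 8).
CONH2: amide, 1 C=O (running total 9).

9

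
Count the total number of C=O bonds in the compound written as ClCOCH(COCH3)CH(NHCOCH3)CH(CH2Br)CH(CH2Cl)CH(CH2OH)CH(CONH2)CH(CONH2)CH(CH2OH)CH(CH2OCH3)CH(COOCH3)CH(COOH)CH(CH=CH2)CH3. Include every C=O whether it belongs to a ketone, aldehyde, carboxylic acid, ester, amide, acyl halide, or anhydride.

7

ClCO: acyl halide, 1 C=O (running total 1).
CH(COCH3): ketone, 1 C=O (running total 2).
CH(NHCOCH3): amide, 1 C=O (running total 3).
CH(CONH2): amide, 1 C=O (running total 4).
CH(CONH2): amide, 1 C=O (running total 5).
CH(COOCH3): ester, 1 C=O (running total 6).
CH(COOH): carboxylic acid, 1 C=O (running total 7).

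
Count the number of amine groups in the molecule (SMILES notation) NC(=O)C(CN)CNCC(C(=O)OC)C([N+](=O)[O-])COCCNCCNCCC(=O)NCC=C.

4

–C(=O)NH2: carbonyl C bonded to C and to N → amide (the N is not a separate amine).
pendant –CH2NH2: N on sp³ C, no adjacent C=O → amine.
C–N–C with sp³ carbons and no adjacent C=O → amine (secondary).
pendant –COOCH3: carbonyl C bonded to C and –OCH3 → ester.
–NO2 on an sp³ carbon → nitro (the N=O is not a carbonyl).
C–O–C with sp³ carbons on both sides and no adjacent C=O → ether.
C–N–C with sp³ carbons and no adjacent C=O → amine (secondary).
C–N–C with sp³ carbons and no adjacent C=O → amine (secondary).
–C(=O)–N– linkage → amide (the N is not an amine).
C=C double bond → alkene.
Amine appears at: CH(CH2NH2), CH2NHCH2, CH2NHCH2, CH2NHCH2 → 4.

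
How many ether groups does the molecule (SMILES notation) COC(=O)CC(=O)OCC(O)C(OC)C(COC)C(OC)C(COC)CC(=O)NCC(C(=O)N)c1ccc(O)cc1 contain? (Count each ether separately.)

4

CH3O–C(=O)–: carbonyl C bonded to C and to –OCH3 → ester (not ketone + ether).
–C(=O)–O–C with C on the carbonyl side → ester.
–OH on an sp³ carbon → alcohol (secondary).
pendant –OCH3: C–O–C with sp³ C, no adjacent C=O → ether.
pendant –CH2OCH3: C–O–C linkage → ether.
pendant –OCH3: C–O–C with sp³ C, no adjacent C=O → ether.
pendant –CH2OCH3: C–O–C linkage → ether.
–C(=O)–N– linkage → amide (the N is not an amine).
pendant –CONH2: carbonyl C bonded to C and N → amide.
–OH attached directly to an aromatic ring → phenol (not alcohol); the ring itself is an arene.
Ether appears at: CH(OCH3), CH(CH2OCH3), CH(OCH3), CH(CH2OCH3) → 4.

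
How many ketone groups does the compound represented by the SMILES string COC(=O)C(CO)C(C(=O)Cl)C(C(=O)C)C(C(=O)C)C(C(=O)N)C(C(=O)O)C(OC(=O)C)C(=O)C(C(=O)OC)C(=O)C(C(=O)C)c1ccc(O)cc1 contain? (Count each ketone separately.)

Reading the structure from left to right:
  CH3OOC: CH3O–C(=O)–: carbonyl C bonded to C and to –OCH3 → ester (not ketone + ether).
  CH(CH2OH): pendant –CH2OH on an sp³ backbone C → alcohol.
  CH(COCl): pendant –C(=O)X: carbonyl C bonded to C and halogen → acyl halide.
  CH(COCH3): pendant –COCH3: carbonyl C bonded to two carbons → ketone.
  CH(COCH3): pendant –COCH3: carbonyl C bonded to two carbons → ketone.
  CH(CONH2): pendant –CONH2: carbonyl C bonded to C and N → amide.
  CH(COOH): pendant –COOH: carbonyl C bonded to C and –OH → carboxylic acid.
  CH(OCOCH3): pendant –OC(=O)CH3: an acyloxy group → ester.
  CO: –C(=O)– with carbon on both sides → ketone.
  CH(COOCH3): pendant –COOCH3: carbonyl C bonded to C and –OCH3 → ester.
  CO: –C(=O)– with carbon on both sides → ketone.
  CH(COCH3): pendant –COCH3: carbonyl C bonded to two carbons → ketone.
  C6H4OH: –OH attached directly to an aromatic ring → phenol (not alcohol); the ring itself is an arene.
Ketone appears at: CH(COCH3), CH(COCH3), CO, CO, CH(COCH3) → 5.

5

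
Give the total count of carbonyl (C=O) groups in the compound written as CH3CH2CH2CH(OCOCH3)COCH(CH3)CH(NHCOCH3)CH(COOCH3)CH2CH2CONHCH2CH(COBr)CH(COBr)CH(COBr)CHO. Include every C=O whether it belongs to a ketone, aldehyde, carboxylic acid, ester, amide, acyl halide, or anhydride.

CH(OCOCH3): ester, 1 C=O (running total 1).
CO: ketone, 1 C=O (running total 2).
CH(NHCOCH3): amide, 1 C=O (running total 3).
CH(COOCH3): ester, 1 C=O (running total 4).
CH2CONHCH2: amide, 1 C=O (running total 5).
CH(COBr): acyl halide, 1 C=O (running total 6).
CH(COBr): acyl halide, 1 C=O (running total 7).
CH(COBr): acyl halide, 1 C=O (running total 8).
CHO: aldehyde, 1 C=O (running total 9).

9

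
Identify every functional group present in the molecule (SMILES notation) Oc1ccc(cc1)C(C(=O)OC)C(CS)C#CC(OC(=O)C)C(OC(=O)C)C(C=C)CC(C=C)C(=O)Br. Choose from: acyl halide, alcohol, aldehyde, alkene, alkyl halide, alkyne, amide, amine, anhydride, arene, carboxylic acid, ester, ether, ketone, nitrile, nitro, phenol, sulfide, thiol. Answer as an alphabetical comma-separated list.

Taking each segment in turn:
  HOC6H4: –OH attached directly to an aromatic ring → phenol (not alcohol); the ring itself is an arene.
  CH(COOCH3): pendant –COOCH3: carbonyl C bonded to C and –OCH3 → ester.
  CH(CH2SH): pendant –CH2SH → thiol.
  C≡C: C≡C triple bond → alkyne.
  CH(OCOCH3): pendant –OC(=O)CH3: an acyloxy group → ester.
  CH(OCOCH3): pendant –OC(=O)CH3: an acyloxy group → ester.
  CH(CH=CH2): pendant –CH=CH2: C=C double bond → alkene.
  CH(CH=CH2): pendant –CH=CH2: C=C double bond → alkene.
  COBr: –C(=O)Br: carbonyl C bonded to C and to a halogen → acyl halide (not alkyl halide).

acyl halide, alkene, alkyne, arene, ester, phenol, thiol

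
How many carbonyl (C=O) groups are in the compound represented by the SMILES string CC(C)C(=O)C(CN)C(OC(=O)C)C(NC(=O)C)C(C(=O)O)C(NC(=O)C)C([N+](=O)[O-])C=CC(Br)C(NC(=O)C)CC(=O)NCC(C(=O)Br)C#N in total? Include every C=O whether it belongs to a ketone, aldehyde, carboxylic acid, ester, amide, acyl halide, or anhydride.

CO: ketone, 1 C=O (running total 1).
CH(OCOCH3): ester, 1 C=O (running total 2).
CH(NHCOCH3): amide, 1 C=O (running total 3).
CH(COOH): carboxylic acid, 1 C=O (running total 4).
CH(NHCOCH3): amide, 1 C=O (running total 5).
CH(NHCOCH3): amide, 1 C=O (running total 6).
CH2CONHCH2: amide, 1 C=O (running total 7).
CH(COBr): acyl halide, 1 C=O (running total 8).

8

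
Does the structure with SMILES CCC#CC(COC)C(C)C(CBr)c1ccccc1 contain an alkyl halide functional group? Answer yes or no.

C≡C triple bond → alkyne.
pendant –CH2OCH3: C–O–C linkage → ether.
pendant –CH2X: halogen on sp³ carbon → alkyl halide.
–C6H5 phenyl ring → arene.
The CH(CH2Br) segment supplies the alkyl halide: pendant –CH2X: halogen on sp³ carbon → alkyl halide.

yes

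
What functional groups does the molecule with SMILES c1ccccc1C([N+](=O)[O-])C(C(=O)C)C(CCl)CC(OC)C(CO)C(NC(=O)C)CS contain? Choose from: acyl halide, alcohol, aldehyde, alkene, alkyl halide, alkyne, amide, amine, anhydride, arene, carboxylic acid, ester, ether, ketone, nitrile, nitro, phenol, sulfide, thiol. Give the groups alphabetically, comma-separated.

C6H5– phenyl ring → arene.
–NO2 on an sp³ carbon → nitro (the N=O is not a carbonyl).
pendant –COCH3: carbonyl C bonded to two carbons → ketone.
pendant –CH2X: halogen on sp³ carbon → alkyl halide.
pendant –OCH3: C–O–C with sp³ C, no adjacent C=O → ether.
pendant –CH2OH on an sp³ backbone C → alcohol.
pendant –NHC(=O)CH3: N bonded to a carbonyl → amide (not amine).
–SH on an sp³ carbon → thiol.

alcohol, alkyl halide, amide, arene, ether, ketone, nitro, thiol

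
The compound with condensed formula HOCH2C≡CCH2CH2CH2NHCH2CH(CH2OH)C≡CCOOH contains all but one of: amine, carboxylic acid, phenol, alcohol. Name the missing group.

amine: present (CH2NHCH2 — C–N–C with sp³ carbons and no adjacent C=O → amine (secondary)).
alcohol: present (HOCH2 — HO– on an sp³ carbon → alcohol).
carboxylic acid: present (COOH — –COOH: carbonyl C bonded to –OH and C → carboxylic acid (the –OH is not a separate alcohol)).
phenol: absent. In each of HOCH2 and CH(CH2OH), the –OH is on an sp³ carbon, not on an aromatic ring, so it is an alcohol.

phenol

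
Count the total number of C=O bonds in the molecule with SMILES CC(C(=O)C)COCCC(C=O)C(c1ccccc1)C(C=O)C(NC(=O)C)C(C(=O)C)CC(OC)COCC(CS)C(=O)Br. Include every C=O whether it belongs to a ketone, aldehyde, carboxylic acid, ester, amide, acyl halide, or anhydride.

6

CH(COCH3): ketone, 1 C=O (running total 1).
CH(CHO): aldehyde, 1 C=O (running total 2).
CH(CHO): aldehyde, 1 C=O (running total 3).
CH(NHCOCH3): amide, 1 C=O (running total 4).
CH(COCH3): ketone, 1 C=O (running total 5).
COBr: acyl halide, 1 C=O (running total 6).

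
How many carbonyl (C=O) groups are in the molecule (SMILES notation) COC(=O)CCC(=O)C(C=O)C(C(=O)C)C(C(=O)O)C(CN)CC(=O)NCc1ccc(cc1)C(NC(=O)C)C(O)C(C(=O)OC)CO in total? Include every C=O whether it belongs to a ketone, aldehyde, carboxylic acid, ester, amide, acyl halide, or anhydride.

8

CH3OOC: ester, 1 C=O (running total 1).
CO: ketone, 1 C=O (running total 2).
CH(CHO): aldehyde, 1 C=O (running total 3).
CH(COCH3): ketone, 1 C=O (running total 4).
CH(COOH): carboxylic acid, 1 C=O (running total 5).
CH2CONHCH2: amide, 1 C=O (running total 6).
CH(NHCOCH3): amide, 1 C=O (running total 7).
CH(COOCH3): ester, 1 C=O (running total 8).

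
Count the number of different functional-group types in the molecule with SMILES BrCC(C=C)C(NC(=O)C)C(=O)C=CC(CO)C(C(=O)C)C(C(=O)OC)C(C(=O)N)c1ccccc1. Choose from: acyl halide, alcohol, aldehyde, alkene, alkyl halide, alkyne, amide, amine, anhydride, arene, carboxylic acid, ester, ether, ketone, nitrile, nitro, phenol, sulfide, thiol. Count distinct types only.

7

halogen on an sp³ carbon → alkyl halide.
pendant –CH=CH2: C=C double bond → alkene.
pendant –NHC(=O)CH3: N bonded to a carbonyl → amide (not amine).
–C(=O)– with carbon on both sides → ketone.
C=C double bond → alkene.
pendant –CH2OH on an sp³ backbone C → alcohol.
pendant –COCH3: carbonyl C bonded to two carbons → ketone.
pendant –COOCH3: carbonyl C bonded to C and –OCH3 → ester.
pendant –CONH2: carbonyl C bonded to C and N → amide.
–C6H5 phenyl ring → arene.
Distinct types present: alcohol, alkene, alkyl halide, amide, arene, ester, ketone.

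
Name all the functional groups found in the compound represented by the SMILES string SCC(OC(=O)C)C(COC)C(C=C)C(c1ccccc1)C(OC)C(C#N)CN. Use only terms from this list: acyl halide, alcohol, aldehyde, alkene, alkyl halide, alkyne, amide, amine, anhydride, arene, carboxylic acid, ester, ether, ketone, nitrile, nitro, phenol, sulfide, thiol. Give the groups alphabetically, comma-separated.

Reading the structure from left to right:
  HSCH2: –SH on an sp³ carbon → thiol.
  CH(OCOCH3): pendant –OC(=O)CH3: an acyloxy group → ester.
  CH(CH2OCH3): pendant –CH2OCH3: C–O–C linkage → ether.
  CH(CH=CH2): pendant –CH=CH2: C=C double bond → alkene.
  CH(C6H5): pendant –C6H5: benzene ring → arene.
  CH(OCH3): pendant –OCH3: C–O–C with sp³ C, no adjacent C=O → ether.
  CH(CN): pendant –C≡N: nitrile.
  CH2NH2: –NH2 on an sp³ carbon with no adjacent C=O → amine.

alkene, amine, arene, ester, ether, nitrile, thiol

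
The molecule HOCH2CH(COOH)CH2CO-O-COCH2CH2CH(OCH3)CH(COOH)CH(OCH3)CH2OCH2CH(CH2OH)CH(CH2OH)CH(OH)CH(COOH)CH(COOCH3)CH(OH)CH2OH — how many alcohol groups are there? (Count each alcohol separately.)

6

HO– on an sp³ carbon → alcohol.
pendant –COOH: carbonyl C bonded to C and –OH → carboxylic acid.
two acyl groups sharing one oxygen, –C(=O)–O–C(=O)– → anhydride.
pendant –OCH3: C–O–C with sp³ C, no adjacent C=O → ether.
pendant –COOH: carbonyl C bonded to C and –OH → carboxylic acid.
pendant –OCH3: C–O–C with sp³ C, no adjacent C=O → ether.
C–O–C with sp³ carbons on both sides and no adjacent C=O → ether.
pendant –CH2OH on an sp³ backbone C → alcohol.
pendant –CH2OH on an sp³ backbone C → alcohol.
–OH on an sp³ carbon → alcohol (secondary).
pendant –COOH: carbonyl C bonded to C and –OH → carboxylic acid.
pendant –COOCH3: carbonyl C bonded to C and –OCH3 → ester.
–OH on an sp³ carbon → alcohol (secondary).
–OH on an sp³ carbon → alcohol.
Alcohol appears at: HOCH2, CH(CH2OH), CH(CH2OH), CH(OH), CH(OH), CH2OH → 6.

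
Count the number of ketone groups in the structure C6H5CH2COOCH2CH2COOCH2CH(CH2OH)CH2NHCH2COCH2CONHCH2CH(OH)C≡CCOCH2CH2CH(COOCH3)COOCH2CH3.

C6H5– phenyl ring → arene.
–C(=O)–O–C with C on the carbonyl side → ester.
–C(=O)–O–C with C on the carbonyl side → ester.
pendant –CH2OH on an sp³ backbone C → alcohol.
C–N–C with sp³ carbons and no adjacent C=O → amine (secondary).
–C(=O)– with carbon on both sides → ketone.
–C(=O)–N– linkage → amide (the N is not an amine).
–OH on an sp³ carbon → alcohol (secondary).
C≡C triple bond → alkyne.
–C(=O)– with carbon on both sides → ketone.
pendant –COOCH3: carbonyl C bonded to C and –OCH3 → ester.
–C(=O)OCH2CH3: carbonyl C bonded to C and to –OEt → ester.
Ketone appears at: CO, CO → 2.

2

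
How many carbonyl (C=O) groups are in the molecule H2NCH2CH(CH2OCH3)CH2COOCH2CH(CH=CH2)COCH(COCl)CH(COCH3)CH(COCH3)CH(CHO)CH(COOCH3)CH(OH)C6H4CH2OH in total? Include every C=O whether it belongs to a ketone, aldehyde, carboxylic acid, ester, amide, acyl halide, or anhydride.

CH2COOCH2: ester, 1 C=O (running total 1).
CO: ketone, 1 C=O (running total 2).
CH(COCl): acyl halide, 1 C=O (running total 3).
CH(COCH3): ketone, 1 C=O (running total 4).
CH(COCH3): ketone, 1 C=O (running total 5).
CH(CHO): aldehyde, 1 C=O (running total 6).
CH(COOCH3): ester, 1 C=O (running total 7).

7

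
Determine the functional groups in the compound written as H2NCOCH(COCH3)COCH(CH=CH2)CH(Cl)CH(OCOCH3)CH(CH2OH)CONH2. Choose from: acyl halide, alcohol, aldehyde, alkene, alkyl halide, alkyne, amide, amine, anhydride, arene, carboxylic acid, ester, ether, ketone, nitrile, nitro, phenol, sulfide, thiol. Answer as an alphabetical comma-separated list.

alcohol, alkene, alkyl halide, amide, ester, ketone

Taking each segment in turn:
  H2NCO: –C(=O)NH2: carbonyl C bonded to C and to N → amide (the N is not a separate amine).
  CH(COCH3): pendant –COCH3: carbonyl C bonded to two carbons → ketone.
  CO: –C(=O)– with carbon on both sides → ketone.
  CH(CH=CH2): pendant –CH=CH2: C=C double bond → alkene.
  CH(Cl): halogen on an sp³ carbon → alkyl halide.
  CH(OCOCH3): pendant –OC(=O)CH3: an acyloxy group → ester.
  CH(CH2OH): pendant –CH2OH on an sp³ backbone C → alcohol.
  CONH2: –C(=O)NH2: carbonyl C bonded to C and to N → amide (the N is not a separate amine).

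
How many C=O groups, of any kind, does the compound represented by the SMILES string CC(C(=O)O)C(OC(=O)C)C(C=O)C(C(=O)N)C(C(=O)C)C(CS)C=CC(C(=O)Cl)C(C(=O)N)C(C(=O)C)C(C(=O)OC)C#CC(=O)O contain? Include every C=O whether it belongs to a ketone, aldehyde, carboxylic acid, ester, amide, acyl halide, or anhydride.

CH(COOH): carboxylic acid, 1 C=O (running total 1).
CH(OCOCH3): ester, 1 C=O (running total 2).
CH(CHO): aldehyde, 1 C=O (running total 3).
CH(CONH2): amide, 1 C=O (running total 4).
CH(COCH3): ketone, 1 C=O (running total 5).
CH(COCl): acyl halide, 1 C=O (running total 6).
CH(CONH2): amide, 1 C=O (running total 7).
CH(COCH3): ketone, 1 C=O (running total 8).
CH(COOCH3): ester, 1 C=O (running total 9).
COOH: carboxylic acid, 1 C=O (running total 10).

10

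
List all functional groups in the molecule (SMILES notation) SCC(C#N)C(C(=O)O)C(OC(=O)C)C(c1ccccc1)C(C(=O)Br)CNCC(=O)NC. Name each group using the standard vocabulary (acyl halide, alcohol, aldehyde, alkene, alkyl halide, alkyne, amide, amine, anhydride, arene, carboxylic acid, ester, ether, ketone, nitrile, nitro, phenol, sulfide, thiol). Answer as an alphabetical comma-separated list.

Taking each segment in turn:
  HSCH2: –SH on an sp³ carbon → thiol.
  CH(CN): pendant –C≡N: nitrile.
  CH(COOH): pendant –COOH: carbonyl C bonded to C and –OH → carboxylic acid.
  CH(OCOCH3): pendant –OC(=O)CH3: an acyloxy group → ester.
  CH(C6H5): pendant –C6H5: benzene ring → arene.
  CH(COBr): pendant –C(=O)X: carbonyl C bonded to C and halogen → acyl halide.
  CH2NHCH2: C–N–C with sp³ carbons and no adjacent C=O → amine (secondary).
  CONHCH3: –C(=O)NHCH3: carbonyl C bonded to C and to N → amide (the N is not an amine).

acyl halide, amide, amine, arene, carboxylic acid, ester, nitrile, thiol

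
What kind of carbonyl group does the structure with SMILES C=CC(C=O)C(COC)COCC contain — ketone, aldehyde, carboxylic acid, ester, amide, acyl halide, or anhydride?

aldehyde

The carbonyl is in the CH(CHO) segment: pendant –CHO: carbonyl C bonded to C and H → aldehyde.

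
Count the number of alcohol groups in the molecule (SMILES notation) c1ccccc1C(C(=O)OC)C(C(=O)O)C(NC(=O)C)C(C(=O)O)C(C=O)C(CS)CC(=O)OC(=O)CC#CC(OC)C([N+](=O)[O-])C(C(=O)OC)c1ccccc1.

Reading the structure from left to right:
  C6H5: C6H5– phenyl ring → arene.
  CH(COOCH3): pendant –COOCH3: carbonyl C bonded to C and –OCH3 → ester.
  CH(COOH): pendant –COOH: carbonyl C bonded to C and –OH → carboxylic acid.
  CH(NHCOCH3): pendant –NHC(=O)CH3: N bonded to a carbonyl → amide (not amine).
  CH(COOH): pendant –COOH: carbonyl C bonded to C and –OH → carboxylic acid.
  CH(CHO): pendant –CHO: carbonyl C bonded to C and H → aldehyde.
  CH(CH2SH): pendant –CH2SH → thiol.
  CH2CO-O-COCH2: two acyl groups sharing one oxygen, –C(=O)–O–C(=O)– → anhydride.
  C≡C: C≡C triple bond → alkyne.
  CH(OCH3): pendant –OCH3: C–O–C with sp³ C, no adjacent C=O → ether.
  CH(NO2): –NO2 on an sp³ carbon → nitro (the N=O is not a carbonyl).
  CH(COOCH3): pendant –COOCH3: carbonyl C bonded to C and –OCH3 → ester.
  C6H5: –C6H5 phenyl ring → arene.
No segment is a alcohol: CH(COOH) is carboxylic acid, not alcohol; CH(COOH) is carboxylic acid, not alcohol; CH(CHO) is aldehyde, not alcohol. → 0.

0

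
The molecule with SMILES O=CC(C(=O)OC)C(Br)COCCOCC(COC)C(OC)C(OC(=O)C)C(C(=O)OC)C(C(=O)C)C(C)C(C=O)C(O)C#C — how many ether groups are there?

terminal –CHO: carbonyl C bonded to H and C → aldehyde.
pendant –COOCH3: carbonyl C bonded to C and –OCH3 → ester.
halogen on an sp³ carbon → alkyl halide.
C–O–C with sp³ carbons on both sides and no adjacent C=O → ether.
C–O–C with sp³ carbons on both sides and no adjacent C=O → ether.
pendant –CH2OCH3: C–O–C linkage → ether.
pendant –OCH3: C–O–C with sp³ C, no adjacent C=O → ether.
pendant –OC(=O)CH3: an acyloxy group → ester.
pendant –COOCH3: carbonyl C bonded to C and –OCH3 → ester.
pendant –COCH3: carbonyl C bonded to two carbons → ketone.
pendant –CHO: carbonyl C bonded to C and H → aldehyde.
–OH on an sp³ carbon → alcohol (secondary).
C≡C triple bond → alkyne.
Ether appears at: CH2OCH2, CH2OCH2, CH(CH2OCH3), CH(OCH3) → 4.

4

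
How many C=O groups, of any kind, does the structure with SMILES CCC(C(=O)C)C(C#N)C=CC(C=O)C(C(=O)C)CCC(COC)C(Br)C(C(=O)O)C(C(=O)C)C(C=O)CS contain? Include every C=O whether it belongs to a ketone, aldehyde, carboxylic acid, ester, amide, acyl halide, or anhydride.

CH(COCH3): ketone, 1 C=O (running total 1).
CH(CHO): aldehyde, 1 C=O (running total 2).
CH(COCH3): ketone, 1 C=O (running total 3).
CH(COOH): carboxylic acid, 1 C=O (running total 4).
CH(COCH3): ketone, 1 C=O (running total 5).
CH(CHO): aldehyde, 1 C=O (running total 6).

6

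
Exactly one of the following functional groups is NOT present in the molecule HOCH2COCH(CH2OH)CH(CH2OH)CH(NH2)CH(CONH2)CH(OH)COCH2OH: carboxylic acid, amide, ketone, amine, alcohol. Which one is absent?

ketone: present (CO — –C(=O)– with carbon on both sides → ketone).
amide: present (CH(CONH2) — pendant –CONH2: carbonyl C bonded to C and N → amide).
alcohol: present (HOCH2 — HO– on an sp³ carbon → alcohol).
amine: present (CH(NH2) — –NH2 on an sp³ carbon with no adjacent C=O → amine).
carboxylic acid: absent. In CH(CONH2), the carbonyl is bonded to nitrogen, not to –OH; that is an amide.

carboxylic acid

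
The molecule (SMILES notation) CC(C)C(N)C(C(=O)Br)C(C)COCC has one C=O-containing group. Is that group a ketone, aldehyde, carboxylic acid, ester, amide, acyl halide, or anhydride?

The carbonyl is in the CH(COBr) segment: pendant –C(=O)X: carbonyl C bonded to C and halogen → acyl halide.

acyl halide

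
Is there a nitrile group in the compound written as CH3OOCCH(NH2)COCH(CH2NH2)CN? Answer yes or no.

CH3O–C(=O)–: carbonyl C bonded to C and to –OCH3 → ester (not ketone + ether).
–NH2 on an sp³ carbon with no adjacent C=O → amine.
–C(=O)– with carbon on both sides → ketone.
pendant –CH2NH2: N on sp³ C, no adjacent C=O → amine.
–C≡N: carbon triple-bonded to nitrogen → nitrile.
The CN segment supplies the nitrile: –C≡N: carbon triple-bonded to nitrogen → nitrile.

yes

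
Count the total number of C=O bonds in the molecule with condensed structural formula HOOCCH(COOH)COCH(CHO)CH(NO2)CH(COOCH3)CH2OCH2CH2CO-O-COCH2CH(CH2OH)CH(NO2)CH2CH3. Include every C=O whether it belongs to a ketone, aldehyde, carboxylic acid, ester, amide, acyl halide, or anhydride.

HOOC: carboxylic acid, 1 C=O (running total 1).
CH(COOH): carboxylic acid, 1 C=O (running total 2).
CO: ketone, 1 C=O (running total 3).
CH(CHO): aldehyde, 1 C=O (running total 4).
CH(COOCH3): ester, 1 C=O (running total 5).
CH2CO-O-COCH2: anhydride, 2 C=O (running total 7).

7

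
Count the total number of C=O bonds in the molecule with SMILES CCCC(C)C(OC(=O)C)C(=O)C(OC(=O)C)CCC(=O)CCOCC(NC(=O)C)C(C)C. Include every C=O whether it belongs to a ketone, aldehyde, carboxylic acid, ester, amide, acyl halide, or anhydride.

CH(OCOCH3): ester, 1 C=O (running total 1).
CO: ketone, 1 C=O (running total 2).
CH(OCOCH3): ester, 1 C=O (running total 3).
CO: ketone, 1 C=O (running total 4).
CH(NHCOCH3): amide, 1 C=O (running total 5).

5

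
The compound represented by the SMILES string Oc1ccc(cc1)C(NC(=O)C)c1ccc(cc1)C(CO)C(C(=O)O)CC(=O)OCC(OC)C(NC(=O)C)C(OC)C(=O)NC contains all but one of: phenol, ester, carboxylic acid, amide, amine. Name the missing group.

amine

ester: present (CH2COOCH2 — –C(=O)–O–C with C on the carbonyl side → ester).
carboxylic acid: present (CH(COOH) — pendant –COOH: carbonyl C bonded to C and –OH → carboxylic acid).
amide: present (CH(NHCOCH3) — pendant –NHC(=O)CH3: N bonded to a carbonyl → amide (not amine)).
phenol: present (HOC6H4 — –OH attached directly to an aromatic ring → phenol (not alcohol); the ring itself is an arene).
amine: absent. In each of CH(NHCOCH3) and CONHCH3, the nitrogen is bonded directly to a carbonyl carbon, making it part of an amide, not a free amine.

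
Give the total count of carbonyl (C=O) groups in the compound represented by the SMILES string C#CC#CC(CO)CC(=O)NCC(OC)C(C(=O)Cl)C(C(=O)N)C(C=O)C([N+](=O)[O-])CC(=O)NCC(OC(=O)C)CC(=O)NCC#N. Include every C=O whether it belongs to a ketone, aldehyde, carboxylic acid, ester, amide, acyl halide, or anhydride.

CH2CONHCH2: amide, 1 C=O (running total 1).
CH(COCl): acyl halide, 1 C=O (running total 2).
CH(CONH2): amide, 1 C=O (running total 3).
CH(CHO): aldehyde, 1 C=O (running total 4).
CH2CONHCH2: amide, 1 C=O (running total 5).
CH(OCOCH3): ester, 1 C=O (running total 6).
CH2CONHCH2: amide, 1 C=O (running total 7).

7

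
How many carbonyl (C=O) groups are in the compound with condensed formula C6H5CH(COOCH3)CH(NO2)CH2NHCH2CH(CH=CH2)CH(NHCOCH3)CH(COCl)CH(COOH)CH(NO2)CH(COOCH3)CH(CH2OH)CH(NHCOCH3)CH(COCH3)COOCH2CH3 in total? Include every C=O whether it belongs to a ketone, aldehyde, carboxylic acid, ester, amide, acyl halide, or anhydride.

CH(COOCH3): ester, 1 C=O (running total 1).
CH(NHCOCH3): amide, 1 C=O (running total 2).
CH(COCl): acyl halide, 1 C=O (running total 3).
CH(COOH): carboxylic acid, 1 C=O (running total 4).
CH(COOCH3): ester, 1 C=O (running total 5).
CH(NHCOCH3): amide, 1 C=O (running total 6).
CH(COCH3): ketone, 1 C=O (running total 7).
COOCH2CH3: ester, 1 C=O (running total 8).

8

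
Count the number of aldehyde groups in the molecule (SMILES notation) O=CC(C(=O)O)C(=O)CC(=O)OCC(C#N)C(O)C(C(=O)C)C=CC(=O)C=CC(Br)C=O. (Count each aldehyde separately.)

2

terminal –CHO: carbonyl C bonded to H and C → aldehyde.
pendant –COOH: carbonyl C bonded to C and –OH → carboxylic acid.
–C(=O)– with carbon on both sides → ketone.
–C(=O)–O–C with C on the carbonyl side → ester.
pendant –C≡N: nitrile.
–OH on an sp³ carbon → alcohol (secondary).
pendant –COCH3: carbonyl C bonded to two carbons → ketone.
C=C double bond → alkene.
–C(=O)– with carbon on both sides → ketone.
C=C double bond → alkene.
halogen on an sp³ carbon → alkyl halide.
terminal –CHO: carbonyl C bonded to H and C → aldehyde.
Aldehyde appears at: OHC, CHO → 2.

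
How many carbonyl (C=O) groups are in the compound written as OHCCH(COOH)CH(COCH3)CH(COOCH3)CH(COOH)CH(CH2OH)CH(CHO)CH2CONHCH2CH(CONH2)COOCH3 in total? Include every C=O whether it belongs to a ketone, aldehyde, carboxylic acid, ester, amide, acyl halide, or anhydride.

9

OHC: aldehyde, 1 C=O (running total 1).
CH(COOH): carboxylic acid, 1 C=O (running total 2).
CH(COCH3): ketone, 1 C=O (running total 3).
CH(COOCH3): ester, 1 C=O (running total 4).
CH(COOH): carboxylic acid, 1 C=O (running total 5).
CH(CHO): aldehyde, 1 C=O (running total 6).
CH2CONHCH2: amide, 1 C=O (running total 7).
CH(CONH2): amide, 1 C=O (running total 8).
COOCH3: ester, 1 C=O (running total 9).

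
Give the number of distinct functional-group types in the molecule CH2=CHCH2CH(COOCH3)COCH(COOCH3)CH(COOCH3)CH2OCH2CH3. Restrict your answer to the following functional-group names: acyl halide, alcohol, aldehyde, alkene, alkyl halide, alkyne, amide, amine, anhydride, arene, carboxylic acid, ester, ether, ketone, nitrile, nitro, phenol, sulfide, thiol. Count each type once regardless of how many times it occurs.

C=C double bond → alkene.
pendant –COOCH3: carbonyl C bonded to C and –OCH3 → ester.
–C(=O)– with carbon on both sides → ketone.
pendant –COOCH3: carbonyl C bonded to C and –OCH3 → ester.
pendant –COOCH3: carbonyl C bonded to C and –OCH3 → ester.
C–O–C with sp³ carbons on both sides and no adjacent C=O → ether.
Distinct types present: alkene, ester, ether, ketone.

4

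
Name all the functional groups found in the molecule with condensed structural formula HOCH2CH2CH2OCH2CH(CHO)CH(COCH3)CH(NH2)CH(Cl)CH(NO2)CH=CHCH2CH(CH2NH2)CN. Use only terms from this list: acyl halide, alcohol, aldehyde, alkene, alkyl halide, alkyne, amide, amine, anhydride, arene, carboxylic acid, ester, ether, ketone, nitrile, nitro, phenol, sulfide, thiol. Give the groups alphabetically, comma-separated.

alcohol, aldehyde, alkene, alkyl halide, amine, ether, ketone, nitrile, nitro

HO– on an sp³ carbon → alcohol.
C–O–C with sp³ carbons on both sides and no adjacent C=O → ether.
pendant –CHO: carbonyl C bonded to C and H → aldehyde.
pendant –COCH3: carbonyl C bonded to two carbons → ketone.
–NH2 on an sp³ carbon with no adjacent C=O → amine.
halogen on an sp³ carbon → alkyl halide.
–NO2 on an sp³ carbon → nitro (the N=O is not a carbonyl).
C=C double bond → alkene.
pendant –CH2NH2: N on sp³ C, no adjacent C=O → amine.
–C≡N: carbon triple-bonded to nitrogen → nitrile.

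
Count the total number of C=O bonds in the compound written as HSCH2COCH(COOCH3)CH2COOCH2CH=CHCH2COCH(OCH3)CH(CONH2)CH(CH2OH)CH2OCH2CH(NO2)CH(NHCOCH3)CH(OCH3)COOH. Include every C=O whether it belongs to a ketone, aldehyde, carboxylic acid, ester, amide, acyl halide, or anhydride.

7

CO: ketone, 1 C=O (running total 1).
CH(COOCH3): ester, 1 C=O (running total 2).
CH2COOCH2: ester, 1 C=O (running total 3).
CO: ketone, 1 C=O (running total 4).
CH(CONH2): amide, 1 C=O (running total 5).
CH(NHCOCH3): amide, 1 C=O (running total 6).
COOH: carboxylic acid, 1 C=O (running total 7).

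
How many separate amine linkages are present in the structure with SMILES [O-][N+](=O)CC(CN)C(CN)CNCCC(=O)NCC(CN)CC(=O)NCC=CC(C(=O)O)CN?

–NO2 on carbon → nitro group.
pendant –CH2NH2: N on sp³ C, no adjacent C=O → amine.
pendant –CH2NH2: N on sp³ C, no adjacent C=O → amine.
C–N–C with sp³ carbons and no adjacent C=O → amine (secondary).
–C(=O)–N– linkage → amide (the N is not an amine).
pendant –CH2NH2: N on sp³ C, no adjacent C=O → amine.
–C(=O)–N– linkage → amide (the N is not an amine).
C=C double bond → alkene.
pendant –COOH: carbonyl C bonded to C and –OH → carboxylic acid.
–NH2 on an sp³ carbon with no adjacent C=O → amine.
Amine appears at: CH(CH2NH2), CH(CH2NH2), CH2NHCH2, CH(CH2NH2), CH2NH2 → 5.

5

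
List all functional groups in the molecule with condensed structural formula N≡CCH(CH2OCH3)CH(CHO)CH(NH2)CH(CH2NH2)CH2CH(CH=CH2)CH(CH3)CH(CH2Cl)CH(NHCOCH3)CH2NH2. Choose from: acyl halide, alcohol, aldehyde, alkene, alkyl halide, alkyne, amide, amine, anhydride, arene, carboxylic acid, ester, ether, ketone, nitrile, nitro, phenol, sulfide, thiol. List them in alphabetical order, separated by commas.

Working along the chain:
  N≡C: N≡C–: carbon triple-bonded to nitrogen → nitrile.
  CH(CH2OCH3): pendant –CH2OCH3: C–O–C linkage → ether.
  CH(CHO): pendant –CHO: carbonyl C bonded to C and H → aldehyde.
  CH(NH2): –NH2 on an sp³ carbon with no adjacent C=O → amine.
  CH(CH2NH2): pendant –CH2NH2: N on sp³ C, no adjacent C=O → amine.
  CH(CH=CH2): pendant –CH=CH2: C=C double bond → alkene.
  CH(CH2Cl): pendant –CH2X: halogen on sp³ carbon → alkyl halide.
  CH(NHCOCH3): pendant –NHC(=O)CH3: N bonded to a carbonyl → amide (not amine).
  CH2NH2: –NH2 on an sp³ carbon with no adjacent C=O → amine.

aldehyde, alkene, alkyl halide, amide, amine, ether, nitrile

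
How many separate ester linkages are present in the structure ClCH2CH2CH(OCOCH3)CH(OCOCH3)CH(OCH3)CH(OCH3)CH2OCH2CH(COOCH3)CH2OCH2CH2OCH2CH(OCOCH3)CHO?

Reading the structure from left to right:
  ClCH2: halogen on an sp³ carbon → alkyl halide.
  CH(OCOCH3): pendant –OC(=O)CH3: an acyloxy group → ester.
  CH(OCOCH3): pendant –OC(=O)CH3: an acyloxy group → ester.
  CH(OCH3): pendant –OCH3: C–O–C with sp³ C, no adjacent C=O → ether.
  CH(OCH3): pendant –OCH3: C–O–C with sp³ C, no adjacent C=O → ether.
  CH2OCH2: C–O–C with sp³ carbons on both sides and no adjacent C=O → ether.
  CH(COOCH3): pendant –COOCH3: carbonyl C bonded to C and –OCH3 → ester.
  CH2OCH2: C–O–C with sp³ carbons on both sides and no adjacent C=O → ether.
  CH2OCH2: C–O–C with sp³ carbons on both sides and no adjacent C=O → ether.
  CH(OCOCH3): pendant –OC(=O)CH3: an acyloxy group → ester.
  CHO: terminal –CHO: carbonyl C bonded to H and C → aldehyde.
Ester appears at: CH(OCOCH3), CH(OCOCH3), CH(COOCH3), CH(OCOCH3) → 4.

4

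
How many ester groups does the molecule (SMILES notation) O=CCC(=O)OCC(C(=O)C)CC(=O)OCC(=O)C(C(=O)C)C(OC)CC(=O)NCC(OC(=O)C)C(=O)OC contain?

4

terminal –CHO: carbonyl C bonded to H and C → aldehyde.
–C(=O)–O–C with C on the carbonyl side → ester.
pendant –COCH3: carbonyl C bonded to two carbons → ketone.
–C(=O)–O–C with C on the carbonyl side → ester.
–C(=O)– with carbon on both sides → ketone.
pendant –COCH3: carbonyl C bonded to two carbons → ketone.
pendant –OCH3: C–O–C with sp³ C, no adjacent C=O → ether.
–C(=O)–N– linkage → amide (the N is not an amine).
pendant –OC(=O)CH3: an acyloxy group → ester.
–C(=O)OCH3: carbonyl C bonded to C and to –OCH3 → ester (not ketone + ether).
Ester appears at: CH2COOCH2, CH2COOCH2, CH(OCOCH3), COOCH3 → 4.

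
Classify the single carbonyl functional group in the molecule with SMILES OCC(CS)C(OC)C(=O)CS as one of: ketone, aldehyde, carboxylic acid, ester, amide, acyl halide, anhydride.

The carbonyl is in the CO segment: –C(=O)– with carbon on both sides → ketone.

ketone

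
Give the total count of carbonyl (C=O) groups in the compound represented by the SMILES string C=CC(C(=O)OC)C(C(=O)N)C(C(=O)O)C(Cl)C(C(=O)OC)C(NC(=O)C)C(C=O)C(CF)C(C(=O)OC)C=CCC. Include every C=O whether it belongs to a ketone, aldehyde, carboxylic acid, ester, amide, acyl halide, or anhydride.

CH(COOCH3): ester, 1 C=O (running total 1).
CH(CONH2): amide, 1 C=O (running total 2).
CH(COOH): carboxylic acid, 1 C=O (running total 3).
CH(COOCH3): ester, 1 C=O (running total 4).
CH(NHCOCH3): amide, 1 C=O (running total 5).
CH(CHO): aldehyde, 1 C=O (running total 6).
CH(COOCH3): ester, 1 C=O (running total 7).

7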